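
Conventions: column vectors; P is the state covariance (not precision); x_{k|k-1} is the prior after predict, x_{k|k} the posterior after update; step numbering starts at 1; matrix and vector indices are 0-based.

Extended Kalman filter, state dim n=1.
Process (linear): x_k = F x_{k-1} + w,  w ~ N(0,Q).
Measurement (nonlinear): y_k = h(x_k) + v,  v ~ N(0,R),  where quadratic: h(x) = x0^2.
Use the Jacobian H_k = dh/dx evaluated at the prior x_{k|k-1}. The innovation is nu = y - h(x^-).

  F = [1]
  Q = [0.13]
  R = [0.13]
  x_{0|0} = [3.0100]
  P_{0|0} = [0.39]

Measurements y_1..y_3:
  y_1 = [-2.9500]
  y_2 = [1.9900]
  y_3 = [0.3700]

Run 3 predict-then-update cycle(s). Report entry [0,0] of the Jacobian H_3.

H_jac[0,0] = 2.7938

step 1: x^-=[3.0100]  P^-=[0.5200]  H_jac=[6.0200]  S=[18.9750]  K=[0.1650]  nu=[-12.0101]  x^+=[1.0286]  P^+=[0.0036]
step 2: x^-=[1.0286]  P^-=[0.1336]  H_jac=[2.0573]  S=[0.6953]  K=[0.3952]  nu=[0.9319]  x^+=[1.3969]  P^+=[0.0250]
step 3: x^-=[1.3969]  P^-=[0.1550]  H_jac=[2.7938]  S=[1.3397]  K=[0.3232]  nu=[-1.5814]  x^+=[0.8858]  P^+=[0.0150]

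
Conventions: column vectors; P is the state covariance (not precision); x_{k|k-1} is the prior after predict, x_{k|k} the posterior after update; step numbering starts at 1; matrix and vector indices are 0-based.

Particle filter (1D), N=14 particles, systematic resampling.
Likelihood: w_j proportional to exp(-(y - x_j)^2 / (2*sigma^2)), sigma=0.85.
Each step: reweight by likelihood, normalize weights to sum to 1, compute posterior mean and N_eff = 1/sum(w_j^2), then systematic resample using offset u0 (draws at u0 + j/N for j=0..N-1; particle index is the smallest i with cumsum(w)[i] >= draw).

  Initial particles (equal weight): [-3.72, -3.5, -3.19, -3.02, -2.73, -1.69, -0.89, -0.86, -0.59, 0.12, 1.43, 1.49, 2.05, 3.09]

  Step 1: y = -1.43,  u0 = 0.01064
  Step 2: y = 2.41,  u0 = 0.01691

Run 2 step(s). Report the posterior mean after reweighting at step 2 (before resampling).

step 1: w=[0.0065, 0.0127, 0.0289, 0.0428, 0.0765, 0.2351, 0.2013, 0.1967, 0.1512, 0.0467, 0.0009, 0.0007, 0.0001, 0.0000]  mean=-1.3259  Neff=5.9438  idx=[1, 3, 4, 5, 5, 5, 6, 6, 6, 7, 7, 7, 8, 8]
step 2: w=[0.0000, 0.0000, 0.0000, 0.0012, 0.0012, 0.0012, 0.0720, 0.0720, 0.0720, 0.0825, 0.0825, 0.0825, 0.2664, 0.2664]  mean=-0.7256  Neff=5.6210  idx=[6, 7, 8, 9, 10, 10, 11, 12, 12, 12, 12, 13, 13, 13]

post_mean = -0.7256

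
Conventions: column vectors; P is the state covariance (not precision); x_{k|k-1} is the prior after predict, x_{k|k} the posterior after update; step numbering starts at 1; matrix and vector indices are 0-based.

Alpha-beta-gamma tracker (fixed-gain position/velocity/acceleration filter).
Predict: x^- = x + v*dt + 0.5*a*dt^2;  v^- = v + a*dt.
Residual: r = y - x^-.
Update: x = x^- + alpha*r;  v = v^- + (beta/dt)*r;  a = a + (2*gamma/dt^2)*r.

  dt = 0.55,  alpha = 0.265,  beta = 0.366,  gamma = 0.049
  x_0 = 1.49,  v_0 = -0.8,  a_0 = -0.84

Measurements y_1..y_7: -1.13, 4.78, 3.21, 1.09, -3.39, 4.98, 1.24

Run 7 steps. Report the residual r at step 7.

step 1: x_pred=0.9229  r=-2.0529  x^+=0.3789  v^+=-2.6281  a^+=-1.5051
step 2: x_pred=-1.2942  r=6.0742  x^+=0.3155  v^+=0.5862  a^+=0.4628
step 3: x_pred=0.7078  r=2.5022  x^+=1.3709  v^+=2.5058  a^+=1.2734
step 4: x_pred=2.9417  r=-1.8517  x^+=2.4510  v^+=1.9739  a^+=0.6735
step 5: x_pred=3.6385  r=-7.0285  x^+=1.7759  v^+=-2.3328  a^+=-1.6035
step 6: x_pred=0.2504  r=4.7296  x^+=1.5037  v^+=-0.0674  a^+=-0.0713
step 7: x_pred=1.4559  r=-0.2159  x^+=1.3987  v^+=-0.2502  a^+=-0.1412

resid = -0.2159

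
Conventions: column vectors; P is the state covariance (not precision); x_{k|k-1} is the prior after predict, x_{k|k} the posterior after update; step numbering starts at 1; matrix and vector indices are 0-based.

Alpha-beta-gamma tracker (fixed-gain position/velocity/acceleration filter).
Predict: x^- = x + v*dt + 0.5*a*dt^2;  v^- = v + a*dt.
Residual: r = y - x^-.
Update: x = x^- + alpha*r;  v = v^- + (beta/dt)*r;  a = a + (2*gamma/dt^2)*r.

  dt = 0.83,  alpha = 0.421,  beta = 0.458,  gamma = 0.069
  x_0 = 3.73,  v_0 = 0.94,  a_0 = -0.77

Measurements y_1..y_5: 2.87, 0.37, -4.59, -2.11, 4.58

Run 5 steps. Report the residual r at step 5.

resid = 14.3798

step 1: x_pred=4.2450  r=-1.3750  x^+=3.6661  v^+=-0.4578  a^+=-1.0454
step 2: x_pred=2.9260  r=-2.5560  x^+=1.8499  v^+=-2.7360  a^+=-1.5575
step 3: x_pred=-0.9574  r=-3.6326  x^+=-2.4867  v^+=-6.0332  a^+=-2.2851
step 4: x_pred=-8.2813  r=6.1713  x^+=-5.6832  v^+=-4.5244  a^+=-1.0489
step 5: x_pred=-9.7998  r=14.3798  x^+=-3.7459  v^+=2.5399  a^+=1.8316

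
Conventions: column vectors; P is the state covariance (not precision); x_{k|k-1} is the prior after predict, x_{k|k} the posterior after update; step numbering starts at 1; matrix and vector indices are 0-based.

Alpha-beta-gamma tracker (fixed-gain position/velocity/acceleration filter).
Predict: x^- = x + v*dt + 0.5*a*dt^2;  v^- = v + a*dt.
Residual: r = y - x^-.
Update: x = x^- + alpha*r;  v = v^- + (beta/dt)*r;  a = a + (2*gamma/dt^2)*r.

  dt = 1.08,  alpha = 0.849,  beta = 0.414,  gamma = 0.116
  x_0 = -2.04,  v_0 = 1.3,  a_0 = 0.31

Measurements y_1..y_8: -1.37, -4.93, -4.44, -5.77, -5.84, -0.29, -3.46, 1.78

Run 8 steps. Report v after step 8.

v_post = 2.8892

step 1: x_pred=-0.4552  r=-0.9148  x^+=-1.2319  v^+=1.2841  a^+=0.1280
step 2: x_pred=0.2297  r=-5.1597  x^+=-4.1509  v^+=-0.5555  a^+=-0.8982
step 3: x_pred=-5.2746  r=0.8346  x^+=-4.5660  v^+=-1.2056  a^+=-0.7322
step 4: x_pred=-6.2951  r=0.5251  x^+=-5.8493  v^+=-1.7951  a^+=-0.6278
step 5: x_pred=-8.1541  r=2.3141  x^+=-6.1894  v^+=-1.5860  a^+=-0.1675
step 6: x_pred=-8.0000  r=7.7100  x^+=-1.4542  v^+=1.1886  a^+=1.3661
step 7: x_pred=0.6262  r=-4.0862  x^+=-2.8430  v^+=1.0976  a^+=0.5533
step 8: x_pred=-1.3349  r=3.1149  x^+=1.3096  v^+=2.8892  a^+=1.1729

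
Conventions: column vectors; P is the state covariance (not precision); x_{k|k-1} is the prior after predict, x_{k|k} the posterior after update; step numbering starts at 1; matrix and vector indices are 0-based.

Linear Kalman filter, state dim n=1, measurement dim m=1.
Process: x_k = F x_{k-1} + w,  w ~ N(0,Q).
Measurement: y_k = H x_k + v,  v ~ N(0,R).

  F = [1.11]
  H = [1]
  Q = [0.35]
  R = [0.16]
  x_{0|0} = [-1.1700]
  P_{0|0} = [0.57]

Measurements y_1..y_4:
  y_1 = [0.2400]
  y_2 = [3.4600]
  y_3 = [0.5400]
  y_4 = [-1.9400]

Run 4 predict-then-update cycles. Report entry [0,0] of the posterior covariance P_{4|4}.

step 1: x^-=[-1.2987]  P^-=[1.0523]  S=[1.2123]  K=[0.8680]  nu=[1.5387]  x^+=[0.0369]  P^+=[0.1389]
step 2: x^-=[0.0410]  P^-=[0.5211]  S=[0.6811]  K=[0.7651]  nu=[3.4190]  x^+=[2.6568]  P^+=[0.1224]
step 3: x^-=[2.9491]  P^-=[0.5008]  S=[0.6608]  K=[0.7579]  nu=[-2.4091]  x^+=[1.1233]  P^+=[0.1213]
step 4: x^-=[1.2469]  P^-=[0.4994]  S=[0.6594]  K=[0.7574]  nu=[-3.1869]  x^+=[-1.1667]  P^+=[0.1212]

P_post[0,0] = 0.1212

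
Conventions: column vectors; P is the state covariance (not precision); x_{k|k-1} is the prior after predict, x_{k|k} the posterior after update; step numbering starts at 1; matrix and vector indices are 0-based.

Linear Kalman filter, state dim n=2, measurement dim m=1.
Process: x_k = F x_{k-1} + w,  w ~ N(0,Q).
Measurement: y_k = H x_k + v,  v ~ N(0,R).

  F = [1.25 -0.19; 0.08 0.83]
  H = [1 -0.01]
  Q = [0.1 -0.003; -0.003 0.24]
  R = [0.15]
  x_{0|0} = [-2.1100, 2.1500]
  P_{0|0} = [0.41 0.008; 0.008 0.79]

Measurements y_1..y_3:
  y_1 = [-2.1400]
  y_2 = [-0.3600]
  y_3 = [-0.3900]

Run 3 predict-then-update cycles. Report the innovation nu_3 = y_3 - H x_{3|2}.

innov = [1.2128]

step 1: x^-=[-3.0460, 1.6157]  P^-=[0.7653 -0.0784; -0.0784 0.7879]  S=[0.9170]  K=[0.8355; -0.0941]  nu=[0.9222]  x^+=[-2.2756, 1.5289]  P^+=[0.1253 -0.0063; -0.0063 0.7798]
step 2: x^-=[-3.1349, 1.0870]  P^-=[0.3269 -0.1199; -0.1199 0.7772]  S=[0.4793]  K=[0.6844; -0.2664]  nu=[2.7858]  x^+=[-1.2283, 0.3449]  P^+=[0.1023 -0.0325; -0.0325 0.7432]
step 3: x^-=[-1.6009, 0.1880]  P^-=[0.3022 -0.1432; -0.1432 0.7483]  S=[0.4551]  K=[0.6671; -0.3311]  nu=[1.2128]  x^+=[-0.7919, -0.2135]  P^+=[0.0996 -0.0427; -0.0427 0.6984]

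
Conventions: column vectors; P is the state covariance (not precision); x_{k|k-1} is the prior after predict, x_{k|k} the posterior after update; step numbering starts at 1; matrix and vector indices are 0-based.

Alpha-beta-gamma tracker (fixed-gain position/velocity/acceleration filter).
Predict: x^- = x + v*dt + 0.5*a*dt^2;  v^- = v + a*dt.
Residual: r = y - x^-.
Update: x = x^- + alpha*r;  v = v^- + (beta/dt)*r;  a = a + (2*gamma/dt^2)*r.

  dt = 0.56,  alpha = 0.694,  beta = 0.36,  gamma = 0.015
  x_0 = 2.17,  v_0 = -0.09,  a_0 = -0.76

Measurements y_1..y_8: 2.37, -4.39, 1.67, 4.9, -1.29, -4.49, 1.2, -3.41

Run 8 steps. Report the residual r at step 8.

resid = -2.2180

step 1: x_pred=2.0004  r=0.3696  x^+=2.2569  v^+=-0.2780  a^+=-0.7246
step 2: x_pred=1.9876  r=-6.3776  x^+=-2.4385  v^+=-4.7837  a^+=-1.3347
step 3: x_pred=-5.3266  r=6.9966  x^+=-0.4710  v^+=-1.0333  a^+=-0.6654
step 4: x_pred=-1.1540  r=6.0540  x^+=3.0475  v^+=2.4859  a^+=-0.0863
step 5: x_pred=4.4260  r=-5.7160  x^+=0.4591  v^+=-1.2371  a^+=-0.6331
step 6: x_pred=-0.3329  r=-4.1571  x^+=-3.2179  v^+=-4.2640  a^+=-1.0308
step 7: x_pred=-5.7674  r=6.9674  x^+=-0.9320  v^+=-0.3622  a^+=-0.3643
step 8: x_pred=-1.1920  r=-2.2180  x^+=-2.7313  v^+=-1.9921  a^+=-0.5764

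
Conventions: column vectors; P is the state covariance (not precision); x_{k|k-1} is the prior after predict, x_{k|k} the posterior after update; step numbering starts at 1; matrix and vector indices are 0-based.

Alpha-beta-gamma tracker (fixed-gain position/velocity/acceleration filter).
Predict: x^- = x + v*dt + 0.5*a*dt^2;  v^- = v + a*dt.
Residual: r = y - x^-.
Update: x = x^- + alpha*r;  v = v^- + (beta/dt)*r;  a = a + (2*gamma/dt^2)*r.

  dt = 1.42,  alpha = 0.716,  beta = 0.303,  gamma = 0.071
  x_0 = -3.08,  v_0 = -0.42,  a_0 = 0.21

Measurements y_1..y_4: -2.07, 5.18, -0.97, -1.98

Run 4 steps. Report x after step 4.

x_post = -0.3463

step 1: x_pred=-3.4647  r=1.3947  x^+=-2.4661  v^+=0.1758  a^+=0.3082
step 2: x_pred=-1.9057  r=7.0857  x^+=3.1677  v^+=2.1254  a^+=0.8072
step 3: x_pred=6.9996  r=-7.9696  x^+=1.2934  v^+=1.5711  a^+=0.2460
step 4: x_pred=3.7723  r=-5.7523  x^+=-0.3463  v^+=0.6930  a^+=-0.1591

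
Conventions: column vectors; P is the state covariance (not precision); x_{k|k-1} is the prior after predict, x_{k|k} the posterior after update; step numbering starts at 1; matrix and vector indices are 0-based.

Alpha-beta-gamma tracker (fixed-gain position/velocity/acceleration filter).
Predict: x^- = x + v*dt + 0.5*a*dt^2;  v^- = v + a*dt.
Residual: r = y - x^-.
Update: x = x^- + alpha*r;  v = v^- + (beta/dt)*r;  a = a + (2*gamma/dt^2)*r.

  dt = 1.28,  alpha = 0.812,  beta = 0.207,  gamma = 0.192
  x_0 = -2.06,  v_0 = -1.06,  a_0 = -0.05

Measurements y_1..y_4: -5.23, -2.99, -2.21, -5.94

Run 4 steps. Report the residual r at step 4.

step 1: x_pred=-3.4578  r=-1.7722  x^+=-4.8968  v^+=-1.4106  a^+=-0.4654
step 2: x_pred=-7.0836  r=4.0936  x^+=-3.7596  v^+=-1.3443  a^+=0.4941
step 3: x_pred=-5.0755  r=2.8655  x^+=-2.7487  v^+=-0.2484  a^+=1.1657
step 4: x_pred=-2.1118  r=-3.8282  x^+=-5.2203  v^+=0.6245  a^+=0.2684

resid = -3.8282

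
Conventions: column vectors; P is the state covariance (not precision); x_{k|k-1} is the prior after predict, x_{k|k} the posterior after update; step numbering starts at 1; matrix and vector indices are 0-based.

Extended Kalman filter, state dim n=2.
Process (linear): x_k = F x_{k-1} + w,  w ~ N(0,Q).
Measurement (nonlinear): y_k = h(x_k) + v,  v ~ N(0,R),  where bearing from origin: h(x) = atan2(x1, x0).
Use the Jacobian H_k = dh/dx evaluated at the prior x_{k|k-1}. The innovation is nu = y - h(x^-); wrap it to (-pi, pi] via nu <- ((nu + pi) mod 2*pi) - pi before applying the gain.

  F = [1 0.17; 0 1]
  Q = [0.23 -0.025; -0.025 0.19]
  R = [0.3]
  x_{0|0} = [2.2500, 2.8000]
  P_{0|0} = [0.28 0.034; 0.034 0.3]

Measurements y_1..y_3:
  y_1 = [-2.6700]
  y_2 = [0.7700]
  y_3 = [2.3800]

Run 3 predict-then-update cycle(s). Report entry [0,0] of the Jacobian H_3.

step 1: x^-=[2.7260, 2.8000]  P^-=[0.5302 0.0600; 0.0600 0.4900]  H_jac=[-0.1834 0.1785]  S=[0.3295]  K=[-0.2625; 0.2321]  nu=[2.8144]  x^+=[1.9871, 3.4531]  P^+=[0.5075 0.0801; 0.0801 0.4723]
step 2: x^-=[2.5741, 3.4531]  P^-=[0.7784 0.1354; 0.1354 0.6623]  H_jac=[-0.1861 0.1388]  S=[0.3327]  K=[-0.3790; 0.2005]  nu=[-0.1602]  x^+=[2.6349, 3.4210]  P^+=[0.7306 0.1606; 0.1606 0.6489]
step 3: x^-=[3.2164, 3.4210]  P^-=[1.0340 0.2460; 0.2460 0.8389]  H_jac=[-0.1552 0.1459]  S=[0.3316]  K=[-0.3756; 0.2540]  nu=[1.5638]  x^+=[2.6291, 3.8181]  P^+=[0.9872 0.2776; 0.2776 0.8175]

H_jac[0,0] = -0.1552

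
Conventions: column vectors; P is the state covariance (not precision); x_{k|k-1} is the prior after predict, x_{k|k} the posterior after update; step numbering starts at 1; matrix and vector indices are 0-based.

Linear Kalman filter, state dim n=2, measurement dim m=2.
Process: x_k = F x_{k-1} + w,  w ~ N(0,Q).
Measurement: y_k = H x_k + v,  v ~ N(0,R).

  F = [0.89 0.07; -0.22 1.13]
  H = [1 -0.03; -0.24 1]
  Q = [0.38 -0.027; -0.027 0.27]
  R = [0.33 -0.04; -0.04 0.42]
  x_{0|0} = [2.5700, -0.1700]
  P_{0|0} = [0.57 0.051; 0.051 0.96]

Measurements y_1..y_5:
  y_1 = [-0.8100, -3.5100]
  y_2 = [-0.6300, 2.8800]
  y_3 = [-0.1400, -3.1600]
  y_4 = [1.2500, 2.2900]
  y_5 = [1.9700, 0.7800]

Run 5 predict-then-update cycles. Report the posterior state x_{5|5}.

step 1: x^-=[2.2754, -0.7575]  P^-=[0.8426 -0.0122; -0.0122 1.4981]  S=[1.1746 -0.2994; -0.2994 1.9724]  K=[0.7177 0.0003; 0.1512 0.7839]  nu=[-3.1081, -2.2064]  x^+=[0.0442, -2.9571]  P^+=[0.2377 0.0284; 0.0284 0.3300]
step 2: x^-=[-0.1676, -3.3513]  P^-=[0.5734 -0.0193; -0.0193 0.6888]  S=[0.9052 -0.2177; -0.2177 1.1511]  K=[0.6300 -0.0172; 0.1056 0.6224]  nu=[-0.5629, 6.1911]  x^+=[-0.6285, 0.4424]  P^+=[0.2091 0.0178; 0.0178 0.2614]
step 3: x^-=[-0.5284, 0.6382]  P^-=[0.5491 -0.0297; -0.0297 0.6051]  S=[0.8815 -0.2198; -0.2198 1.0710]  K=[0.6180 -0.0239; 0.0931 0.5908]  nu=[0.4075, -3.9250]  x^+=[-0.1827, -1.6426]  P^+=[0.2053 0.0145; 0.0145 0.2479]
step 4: x^-=[-0.2776, -1.8160]  P^-=[0.5457 -0.0332; -0.0332 0.5892]  S=[0.8782 -0.2221; -0.2221 1.0566]  K=[0.6159 -0.0259; 0.0898 0.5841]  nu=[1.4731, 4.0393]  x^+=[0.5251, 0.6756]  P^+=[0.2047 0.0136; 0.0136 0.2450]
step 5: x^-=[0.5146, 0.6479]  P^-=[0.5450 -0.0342; -0.0342 0.5860]  S=[0.8776 -0.2229; -0.2229 1.0538]  K=[0.6155 -0.0264; 0.0889 0.5827]  nu=[1.4748, 0.2556]  x^+=[1.4156, 0.9280]  P^+=[0.2046 0.0134; 0.0134 0.2444]

x_post = [1.4156, 0.9280]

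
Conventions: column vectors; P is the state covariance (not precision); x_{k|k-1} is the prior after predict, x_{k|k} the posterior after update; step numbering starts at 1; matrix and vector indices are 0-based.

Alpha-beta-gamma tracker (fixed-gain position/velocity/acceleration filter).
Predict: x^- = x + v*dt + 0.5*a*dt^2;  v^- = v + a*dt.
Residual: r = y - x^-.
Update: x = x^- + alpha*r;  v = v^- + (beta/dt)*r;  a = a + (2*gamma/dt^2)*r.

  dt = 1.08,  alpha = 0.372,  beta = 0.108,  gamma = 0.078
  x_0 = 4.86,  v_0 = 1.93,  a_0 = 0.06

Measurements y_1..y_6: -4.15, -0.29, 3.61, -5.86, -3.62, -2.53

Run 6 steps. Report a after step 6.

step 1: x_pred=6.9794  r=-11.1294  x^+=2.8393  v^+=0.8819  a^+=-1.4285
step 2: x_pred=2.9586  r=-3.2486  x^+=1.7501  v^+=-0.9858  a^+=-1.8630
step 3: x_pred=-0.4010  r=4.0110  x^+=1.0911  v^+=-2.5967  a^+=-1.3265
step 4: x_pred=-2.4870  r=-3.3730  x^+=-3.7417  v^+=-4.3666  a^+=-1.7776
step 5: x_pred=-9.4944  r=5.8744  x^+=-7.3091  v^+=-5.6991  a^+=-0.9920
step 6: x_pred=-14.0426  r=11.5126  x^+=-9.7599  v^+=-5.6191  a^+=0.5478

a_post = 0.5478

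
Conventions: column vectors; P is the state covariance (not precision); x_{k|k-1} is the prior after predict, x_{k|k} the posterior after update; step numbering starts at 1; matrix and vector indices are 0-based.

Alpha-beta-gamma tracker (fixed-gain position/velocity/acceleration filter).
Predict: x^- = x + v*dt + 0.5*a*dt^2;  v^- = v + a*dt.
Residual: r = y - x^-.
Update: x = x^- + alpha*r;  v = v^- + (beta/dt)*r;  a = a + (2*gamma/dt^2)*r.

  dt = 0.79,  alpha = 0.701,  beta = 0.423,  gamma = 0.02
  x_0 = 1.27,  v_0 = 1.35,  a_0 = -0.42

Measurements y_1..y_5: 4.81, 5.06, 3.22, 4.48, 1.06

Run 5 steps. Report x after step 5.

x_post = 1.8990

step 1: x_pred=2.2054  r=2.6046  x^+=4.0312  v^+=2.4128  a^+=-0.2531
step 2: x_pred=5.8584  r=-0.7984  x^+=5.2987  v^+=1.7854  a^+=-0.3042
step 3: x_pred=6.6142  r=-3.3942  x^+=4.2349  v^+=-0.2724  a^+=-0.5218
step 4: x_pred=3.8569  r=0.6231  x^+=4.2937  v^+=-0.3509  a^+=-0.4818
step 5: x_pred=3.8661  r=-2.8061  x^+=1.8990  v^+=-2.2341  a^+=-0.6617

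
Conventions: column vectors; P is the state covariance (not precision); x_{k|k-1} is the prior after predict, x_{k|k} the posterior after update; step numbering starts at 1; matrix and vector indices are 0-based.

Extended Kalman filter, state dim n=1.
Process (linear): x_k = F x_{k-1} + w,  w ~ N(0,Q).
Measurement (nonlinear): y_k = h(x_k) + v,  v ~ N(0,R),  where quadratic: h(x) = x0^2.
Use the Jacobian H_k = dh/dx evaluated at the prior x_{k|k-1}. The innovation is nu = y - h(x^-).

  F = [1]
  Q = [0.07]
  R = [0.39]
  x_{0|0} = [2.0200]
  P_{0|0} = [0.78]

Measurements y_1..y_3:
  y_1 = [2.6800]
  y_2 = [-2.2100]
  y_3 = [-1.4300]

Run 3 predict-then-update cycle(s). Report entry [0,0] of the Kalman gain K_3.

step 1: x^-=[2.0200]  P^-=[0.8500]  H_jac=[4.0400]  S=[14.2634]  K=[0.2408]  nu=[-1.4004]  x^+=[1.6828]  P^+=[0.0232]
step 2: x^-=[1.6828]  P^-=[0.0932]  H_jac=[3.3657]  S=[1.4462]  K=[0.2170]  nu=[-5.0420]  x^+=[0.5888]  P^+=[0.0251]
step 3: x^-=[0.5888]  P^-=[0.0951]  H_jac=[1.1775]  S=[0.5219]  K=[0.2147]  nu=[-1.7767]  x^+=[0.2074]  P^+=[0.0711]

K[0,0] = 0.2147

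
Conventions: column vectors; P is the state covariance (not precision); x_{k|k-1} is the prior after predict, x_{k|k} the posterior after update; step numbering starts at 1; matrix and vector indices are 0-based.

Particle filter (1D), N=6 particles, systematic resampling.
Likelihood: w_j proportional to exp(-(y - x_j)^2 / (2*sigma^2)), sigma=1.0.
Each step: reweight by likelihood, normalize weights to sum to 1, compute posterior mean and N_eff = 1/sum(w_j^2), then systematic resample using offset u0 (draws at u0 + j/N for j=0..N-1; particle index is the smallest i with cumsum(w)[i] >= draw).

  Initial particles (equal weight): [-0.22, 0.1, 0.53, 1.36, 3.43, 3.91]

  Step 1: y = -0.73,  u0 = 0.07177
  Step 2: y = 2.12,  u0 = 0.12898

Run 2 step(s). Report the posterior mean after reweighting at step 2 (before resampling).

step 1: w=[0.4081, 0.3293, 0.2101, 0.0523, 0.0001, 0.0000]  mean=0.1260  Neff=3.1065  idx=[0, 0, 0, 1, 2, 2]
step 2: w=[0.0728, 0.0728, 0.0728, 0.1462, 0.3177, 0.3177]  mean=0.3034  Neff=4.1812  idx=[1, 3, 4, 4, 5, 5]

post_mean = 0.3034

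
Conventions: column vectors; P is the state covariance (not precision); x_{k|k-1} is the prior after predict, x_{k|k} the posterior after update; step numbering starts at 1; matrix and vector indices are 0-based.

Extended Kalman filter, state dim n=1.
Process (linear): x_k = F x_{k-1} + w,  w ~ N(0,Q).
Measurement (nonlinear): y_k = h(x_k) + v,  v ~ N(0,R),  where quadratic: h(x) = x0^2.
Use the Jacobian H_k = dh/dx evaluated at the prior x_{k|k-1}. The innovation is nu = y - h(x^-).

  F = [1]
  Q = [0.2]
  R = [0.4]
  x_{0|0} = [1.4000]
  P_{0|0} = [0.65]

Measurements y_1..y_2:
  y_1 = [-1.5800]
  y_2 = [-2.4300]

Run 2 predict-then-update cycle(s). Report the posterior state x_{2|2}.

x_post = [-0.3674]

step 1: x^-=[1.4000]  P^-=[0.8500]  H_jac=[2.8000]  S=[7.0640]  K=[0.3369]  nu=[-3.5400]  x^+=[0.2073]  P^+=[0.0481]
step 2: x^-=[0.2073]  P^-=[0.2481]  H_jac=[0.4146]  S=[0.4427]  K=[0.2324]  nu=[-2.4730]  x^+=[-0.3674]  P^+=[0.2242]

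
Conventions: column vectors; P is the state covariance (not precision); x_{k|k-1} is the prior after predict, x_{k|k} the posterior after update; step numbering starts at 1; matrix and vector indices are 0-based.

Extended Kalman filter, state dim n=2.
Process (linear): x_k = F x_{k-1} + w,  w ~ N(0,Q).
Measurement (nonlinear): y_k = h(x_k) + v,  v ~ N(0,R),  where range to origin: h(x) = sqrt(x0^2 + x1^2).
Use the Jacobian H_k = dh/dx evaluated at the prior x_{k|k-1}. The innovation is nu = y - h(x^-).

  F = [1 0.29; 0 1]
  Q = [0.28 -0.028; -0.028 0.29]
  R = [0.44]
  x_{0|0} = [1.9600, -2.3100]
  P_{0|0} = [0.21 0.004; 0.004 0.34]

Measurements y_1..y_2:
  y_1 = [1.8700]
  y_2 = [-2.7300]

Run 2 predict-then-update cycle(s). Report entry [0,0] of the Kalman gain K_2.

step 1: x^-=[1.2901, -2.3100]  P^-=[0.5209 0.0746; 0.0746 0.6300]  H_jac=[0.4876 -0.8731]  S=[0.9805]  K=[0.1926; -0.5238]  nu=[-0.7758]  x^+=[1.1407, -1.9036]  P^+=[0.4845 0.1735; 0.1735 0.3609]
step 2: x^-=[0.5886, -1.9036]  P^-=[0.8955 0.2502; 0.2502 0.6509]  H_jac=[0.2954 -0.9554]  S=[0.9710]  K=[0.0263; -0.5643]  nu=[-4.7225]  x^+=[0.4645, 0.7613]  P^+=[0.8949 0.2646; 0.2646 0.3417]

K[0,0] = 0.0263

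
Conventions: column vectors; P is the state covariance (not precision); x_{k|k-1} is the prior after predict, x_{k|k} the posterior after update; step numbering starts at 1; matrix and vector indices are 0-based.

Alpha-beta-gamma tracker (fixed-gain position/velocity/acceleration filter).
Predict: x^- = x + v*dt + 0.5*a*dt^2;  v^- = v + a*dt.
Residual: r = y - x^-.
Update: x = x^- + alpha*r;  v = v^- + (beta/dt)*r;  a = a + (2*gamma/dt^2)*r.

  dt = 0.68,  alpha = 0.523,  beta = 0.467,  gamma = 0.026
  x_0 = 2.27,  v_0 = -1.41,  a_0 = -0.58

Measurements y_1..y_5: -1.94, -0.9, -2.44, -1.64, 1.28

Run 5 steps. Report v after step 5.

step 1: x_pred=1.1771  r=-3.1171  x^+=-0.4531  v^+=-3.9451  a^+=-0.9305
step 2: x_pred=-3.3510  r=2.4510  x^+=-2.0691  v^+=-2.8946  a^+=-0.6549
step 3: x_pred=-4.1889  r=1.7489  x^+=-3.2742  v^+=-2.1389  a^+=-0.4582
step 4: x_pred=-4.8346  r=3.1946  x^+=-3.1638  v^+=-0.2566  a^+=-0.0990
step 5: x_pred=-3.3612  r=4.6412  x^+=-0.9338  v^+=2.8635  a^+=0.4230

v_post = 2.8635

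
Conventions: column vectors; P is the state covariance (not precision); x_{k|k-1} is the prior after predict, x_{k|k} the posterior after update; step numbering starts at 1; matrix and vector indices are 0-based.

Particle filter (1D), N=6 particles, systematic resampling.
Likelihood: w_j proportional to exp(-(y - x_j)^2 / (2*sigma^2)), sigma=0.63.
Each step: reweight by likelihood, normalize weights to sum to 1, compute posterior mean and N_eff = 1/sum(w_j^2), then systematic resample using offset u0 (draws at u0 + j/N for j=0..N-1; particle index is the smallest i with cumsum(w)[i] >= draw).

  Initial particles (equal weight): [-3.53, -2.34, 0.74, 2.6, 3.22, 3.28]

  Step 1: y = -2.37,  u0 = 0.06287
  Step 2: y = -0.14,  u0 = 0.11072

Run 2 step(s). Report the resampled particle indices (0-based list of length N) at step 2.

step 1: w=[0.1552, 0.8447, 0.0000, 0.0000, 0.0000, 0.0000]  mean=-2.5247  Neff=1.3556  idx=[0, 1, 1, 1, 1, 1]
step 2: w=[0.0000, 0.2000, 0.2000, 0.2000, 0.2000, 0.2000]  mean=-2.3401  Neff=5.0005  idx=[1, 2, 3, 4, 4, 5]

resampled_idx = [1, 2, 3, 4, 4, 5]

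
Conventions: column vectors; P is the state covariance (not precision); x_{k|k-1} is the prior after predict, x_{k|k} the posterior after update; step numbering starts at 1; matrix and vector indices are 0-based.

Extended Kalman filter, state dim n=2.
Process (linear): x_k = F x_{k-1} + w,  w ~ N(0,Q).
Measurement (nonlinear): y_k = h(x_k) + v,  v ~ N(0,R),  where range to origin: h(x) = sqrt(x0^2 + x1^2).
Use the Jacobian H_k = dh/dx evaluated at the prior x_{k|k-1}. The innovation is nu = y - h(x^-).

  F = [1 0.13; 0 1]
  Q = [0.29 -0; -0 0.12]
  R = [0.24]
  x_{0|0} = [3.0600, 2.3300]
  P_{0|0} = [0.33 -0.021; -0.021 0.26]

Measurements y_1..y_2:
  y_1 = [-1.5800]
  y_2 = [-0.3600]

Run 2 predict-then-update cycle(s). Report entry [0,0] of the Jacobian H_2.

step 1: x^-=[3.3629, 2.3300]  P^-=[0.6189 0.0128; 0.0128 0.3800]  H_jac=[0.8220 0.5695]  S=[0.7934]  K=[0.6504; 0.2860]  nu=[-5.6712]  x^+=[-0.3257, 0.7079]  P^+=[0.2833 -0.1348; -0.1348 0.3151]
step 2: x^-=[-0.2336, 0.7079]  P^-=[0.5436 -0.0938; -0.0938 0.4351]  H_jac=[-0.3134 0.9496]  S=[0.7416]  K=[-0.3499; 0.5968]  nu=[-1.1055]  x^+=[0.1531, 0.0482]  P^+=[0.4528 0.0610; 0.0610 0.1710]

H_jac[0,0] = -0.3134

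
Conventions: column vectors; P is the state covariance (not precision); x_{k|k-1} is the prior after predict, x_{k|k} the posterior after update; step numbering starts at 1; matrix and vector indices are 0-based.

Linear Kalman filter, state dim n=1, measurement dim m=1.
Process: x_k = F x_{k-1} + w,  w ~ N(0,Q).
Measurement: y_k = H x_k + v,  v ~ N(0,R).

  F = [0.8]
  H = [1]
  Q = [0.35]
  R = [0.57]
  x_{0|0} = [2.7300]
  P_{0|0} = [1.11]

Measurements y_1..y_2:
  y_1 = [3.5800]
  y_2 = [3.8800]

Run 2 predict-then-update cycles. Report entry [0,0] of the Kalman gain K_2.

step 1: x^-=[2.1840]  P^-=[1.0604]  S=[1.6304]  K=[0.6504]  nu=[1.3960]  x^+=[3.0919]  P^+=[0.3707]
step 2: x^-=[2.4736]  P^-=[0.5873]  S=[1.1573]  K=[0.5075]  nu=[1.4064]  x^+=[3.1873]  P^+=[0.2893]

K[0,0] = 0.5075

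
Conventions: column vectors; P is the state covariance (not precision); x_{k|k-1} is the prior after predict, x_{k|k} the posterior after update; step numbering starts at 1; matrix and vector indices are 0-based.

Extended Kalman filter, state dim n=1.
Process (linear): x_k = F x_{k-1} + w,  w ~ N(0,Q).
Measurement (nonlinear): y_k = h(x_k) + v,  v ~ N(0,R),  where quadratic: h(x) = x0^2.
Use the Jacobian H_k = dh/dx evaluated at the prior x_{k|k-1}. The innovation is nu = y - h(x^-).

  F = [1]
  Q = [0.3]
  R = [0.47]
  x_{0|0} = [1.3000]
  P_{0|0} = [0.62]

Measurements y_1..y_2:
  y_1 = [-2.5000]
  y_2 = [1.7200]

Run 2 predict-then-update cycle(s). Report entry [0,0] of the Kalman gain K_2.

step 1: x^-=[1.3000]  P^-=[0.9200]  H_jac=[2.6000]  S=[6.6892]  K=[0.3576]  nu=[-4.1900]  x^+=[-0.1983]  P^+=[0.0646]
step 2: x^-=[-0.1983]  P^-=[0.3646]  H_jac=[-0.3966]  S=[0.5274]  K=[-0.2742]  nu=[1.6807]  x^+=[-0.6592]  P^+=[0.3250]

K[0,0] = -0.2742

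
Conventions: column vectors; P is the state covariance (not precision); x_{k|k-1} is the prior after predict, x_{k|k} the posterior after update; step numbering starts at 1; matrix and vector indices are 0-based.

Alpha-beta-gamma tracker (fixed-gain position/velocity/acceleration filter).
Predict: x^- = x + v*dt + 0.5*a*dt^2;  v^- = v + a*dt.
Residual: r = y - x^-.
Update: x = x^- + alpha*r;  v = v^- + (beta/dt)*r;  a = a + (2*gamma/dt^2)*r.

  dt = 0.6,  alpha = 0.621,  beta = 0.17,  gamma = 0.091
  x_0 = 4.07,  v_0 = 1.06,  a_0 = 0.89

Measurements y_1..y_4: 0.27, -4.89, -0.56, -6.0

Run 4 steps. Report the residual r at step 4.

step 1: x_pred=4.8662  r=-4.5962  x^+=2.0120  v^+=0.2917  a^+=-1.4336
step 2: x_pred=1.9290  r=-6.8190  x^+=-2.3056  v^+=-2.5005  a^+=-4.8810
step 3: x_pred=-4.6845  r=4.1245  x^+=-2.1232  v^+=-4.2605  a^+=-2.7958
step 4: x_pred=-5.1827  r=-0.8173  x^+=-5.6902  v^+=-6.1695  a^+=-3.2090

resid = -0.8173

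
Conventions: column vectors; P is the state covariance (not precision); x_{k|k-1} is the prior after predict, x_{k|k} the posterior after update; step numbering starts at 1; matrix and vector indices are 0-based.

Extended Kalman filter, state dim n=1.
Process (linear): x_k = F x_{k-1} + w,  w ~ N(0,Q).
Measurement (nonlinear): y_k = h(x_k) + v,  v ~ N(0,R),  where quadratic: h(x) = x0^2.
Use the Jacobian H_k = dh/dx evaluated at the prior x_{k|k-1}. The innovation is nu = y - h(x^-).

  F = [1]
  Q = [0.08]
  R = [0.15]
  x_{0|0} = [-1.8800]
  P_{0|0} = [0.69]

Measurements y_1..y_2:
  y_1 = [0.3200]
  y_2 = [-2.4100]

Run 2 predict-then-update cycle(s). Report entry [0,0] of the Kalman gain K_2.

K[0,0] = -0.3481

step 1: x^-=[-1.8800]  P^-=[0.7700]  H_jac=[-3.7600]  S=[11.0360]  K=[-0.2623]  nu=[-3.2144]  x^+=[-1.0367]  P^+=[0.0105]
step 2: x^-=[-1.0367]  P^-=[0.0905]  H_jac=[-2.0735]  S=[0.5389]  K=[-0.3481]  nu=[-3.4848]  x^+=[0.1762]  P^+=[0.0252]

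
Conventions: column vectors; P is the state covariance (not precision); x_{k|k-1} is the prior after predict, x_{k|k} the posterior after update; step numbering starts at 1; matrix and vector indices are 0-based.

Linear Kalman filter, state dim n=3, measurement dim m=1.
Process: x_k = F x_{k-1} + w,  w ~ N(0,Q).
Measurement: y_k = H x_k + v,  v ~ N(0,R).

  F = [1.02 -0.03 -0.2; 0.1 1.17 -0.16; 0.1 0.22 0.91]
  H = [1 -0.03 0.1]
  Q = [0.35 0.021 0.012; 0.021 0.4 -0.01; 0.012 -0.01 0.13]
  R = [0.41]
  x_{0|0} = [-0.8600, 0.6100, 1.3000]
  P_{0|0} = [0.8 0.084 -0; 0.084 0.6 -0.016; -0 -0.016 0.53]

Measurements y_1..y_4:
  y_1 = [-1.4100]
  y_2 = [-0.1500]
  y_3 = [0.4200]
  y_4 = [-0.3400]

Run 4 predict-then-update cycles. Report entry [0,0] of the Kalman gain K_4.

K[0,0] = 0.6394

step 1: x^-=[-1.1555, 0.4197, 1.2312]  P^-=[1.1987 0.2022 0.0129; 0.2022 1.2686 0.0705; 0.0129 0.0705 0.6032]  S=[1.6059]  K=[0.7435; 0.1066; 0.0443]  nu=[-0.3650]  x^+=[-1.4269, 0.3808, 1.2150]  P^+=[0.3111 0.0749 -0.0400; 0.0749 1.2503 0.0629; -0.0400 0.0629 0.6001]
step 2: x^-=[-1.7099, 0.1084, 1.0468]  P^-=[0.7112 0.1101 -0.0979; 0.1101 2.1253 0.2997; -0.0979 0.2997 0.7118]  S=[1.1023]  K=[0.6334; 0.0693; -0.0324]  nu=[1.4584]  x^+=[-0.7861, 0.2095, 0.9995]  P^+=[0.2691 0.0618 -0.0753; 0.0618 2.1200 0.3022; -0.0753 0.3022 0.7106]
step 3: x^-=[-1.0080, 0.0065, 0.8770]  P^-=[0.6908 0.0148 -0.1801; 0.0148 3.2267 0.7490; -0.1801 0.7490 0.9338]  S=[1.0717]  K=[0.6274; -0.0066; -0.1019]  nu=[1.3405]  x^+=[-0.1670, -0.0023, 0.7404]  P^+=[0.2690 0.0193 -0.1116; 0.0193 3.2266 0.7483; -0.1116 0.7483 0.9226]
step 4: x^-=[-0.3183, -0.1379, 0.6565]  P^-=[0.7230 -0.1634 -0.3002; -0.1634 4.5712 1.4535; -0.3002 1.4535 1.3330]  S=[1.0915]  K=[0.6394; -0.1422; -0.1929]  nu=[-0.0915]  x^+=[-0.3768, -0.1249, 0.6742]  P^+=[0.2768 -0.0642 -0.1656; -0.0642 4.5491 1.4236; -0.1656 1.4236 1.2924]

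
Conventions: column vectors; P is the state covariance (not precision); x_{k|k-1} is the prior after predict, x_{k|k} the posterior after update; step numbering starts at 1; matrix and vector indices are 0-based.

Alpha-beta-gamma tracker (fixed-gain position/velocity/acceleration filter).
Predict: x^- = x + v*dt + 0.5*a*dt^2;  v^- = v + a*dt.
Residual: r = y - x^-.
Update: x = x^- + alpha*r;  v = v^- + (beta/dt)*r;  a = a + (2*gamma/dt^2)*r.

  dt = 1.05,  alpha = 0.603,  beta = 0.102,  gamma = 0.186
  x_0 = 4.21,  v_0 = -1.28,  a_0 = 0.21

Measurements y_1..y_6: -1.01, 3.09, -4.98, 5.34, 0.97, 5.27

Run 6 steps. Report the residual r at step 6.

step 1: x_pred=2.9818  r=-3.9918  x^+=0.5747  v^+=-1.4473  a^+=-1.1369
step 2: x_pred=-1.5716  r=4.6616  x^+=1.2393  v^+=-2.1882  a^+=0.4360
step 3: x_pred=-0.8179  r=-4.1621  x^+=-3.3276  v^+=-2.1347  a^+=-0.9683
step 4: x_pred=-6.1028  r=11.4428  x^+=0.7972  v^+=-2.0398  a^+=2.8926
step 5: x_pred=0.2499  r=0.7201  x^+=0.6841  v^+=1.0674  a^+=3.1356
step 6: x_pred=3.5334  r=1.7366  x^+=4.5806  v^+=4.5284  a^+=3.7216

resid = 1.7366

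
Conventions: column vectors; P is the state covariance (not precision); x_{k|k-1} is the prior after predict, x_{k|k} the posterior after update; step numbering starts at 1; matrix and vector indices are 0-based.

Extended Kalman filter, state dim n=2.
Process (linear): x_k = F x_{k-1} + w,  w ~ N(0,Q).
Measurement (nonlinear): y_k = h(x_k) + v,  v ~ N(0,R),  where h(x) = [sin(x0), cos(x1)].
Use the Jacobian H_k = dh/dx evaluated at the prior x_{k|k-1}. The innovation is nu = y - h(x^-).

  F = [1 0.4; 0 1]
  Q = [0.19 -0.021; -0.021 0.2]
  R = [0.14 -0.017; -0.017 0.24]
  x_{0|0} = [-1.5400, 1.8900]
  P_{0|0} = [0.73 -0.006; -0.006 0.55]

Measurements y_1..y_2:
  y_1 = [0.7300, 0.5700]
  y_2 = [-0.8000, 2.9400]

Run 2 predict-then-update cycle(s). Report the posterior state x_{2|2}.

step 1: x^-=[-0.7840, 1.8900]  P^-=[1.0032 0.1930; 0.1930 0.7500]  H_jac=[0.7081 0.0000; 0.0000 -0.9495]  S=[0.6430 -0.1468; -0.1468 0.9161]  K=[1.0993 -0.0239; 0.0365 -0.7715]  nu=[1.4361, 0.8838]  x^+=[0.7736, 1.2605]  P^+=[0.2179 0.0257; 0.0257 0.1957]
step 2: x^-=[1.2778, 1.2605]  P^-=[0.4598 0.0830; 0.0830 0.3957]  H_jac=[0.2888 0.0000; 0.0000 -0.9523]  S=[0.1784 -0.0398; -0.0398 0.5988]  K=[0.7259 -0.0837; -0.0062 -0.6296]  nu=[-1.7574, 2.6347]  x^+=[-0.2185, -0.3875]  P^+=[0.3568 0.0341; 0.0341 0.1586]

x_post = [-0.2185, -0.3875]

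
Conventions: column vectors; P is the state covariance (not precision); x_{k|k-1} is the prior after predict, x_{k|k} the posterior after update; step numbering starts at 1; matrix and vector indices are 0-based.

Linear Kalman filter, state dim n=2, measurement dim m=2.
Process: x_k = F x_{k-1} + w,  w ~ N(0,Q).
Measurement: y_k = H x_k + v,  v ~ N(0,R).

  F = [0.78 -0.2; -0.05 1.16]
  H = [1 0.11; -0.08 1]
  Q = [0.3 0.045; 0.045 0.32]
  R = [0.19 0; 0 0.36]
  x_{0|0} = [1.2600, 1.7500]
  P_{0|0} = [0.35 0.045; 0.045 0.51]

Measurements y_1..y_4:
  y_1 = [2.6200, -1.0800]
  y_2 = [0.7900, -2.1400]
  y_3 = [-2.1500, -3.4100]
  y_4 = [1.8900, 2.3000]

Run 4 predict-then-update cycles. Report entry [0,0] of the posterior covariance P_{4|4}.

P_post[0,0] = 0.1283

step 1: x^-=[0.6328, 1.9670]  P^-=[0.5193 -0.0458; -0.0458 1.0019]  S=[0.7113 0.0233; 0.0233 1.3726]  K=[0.7254 -0.0759; 0.0666 0.7315]  nu=[1.7708, -2.9964]  x^+=[2.1449, -0.1069]  P^+=[0.1396 -0.0162; -0.0162 0.2620]
step 2: x^-=[1.6944, -0.2312]  P^-=[0.4005 -0.0360; -0.0360 0.6748]  S=[0.5907 0.0065; 0.0065 1.0432]  K=[0.6720 -0.0694; 0.0575 0.6493]  nu=[-0.8790, -1.7732]  x^+=[1.2269, -1.4332]  P^+=[0.1293 -0.0147; -0.0147 0.2326]
step 3: x^-=[1.2436, -1.7238]  P^-=[0.3925 -0.0274; -0.0274 0.6350]  S=[0.5842 0.0113; 0.0113 1.0019]  K=[0.6680 -0.0662; 0.0604 0.6353]  nu=[-3.2040, -1.5867]  x^+=[-0.7918, -2.9253]  P^+=[0.1284 -0.0136; -0.0136 0.2276]
step 4: x^-=[-0.0325, -3.3538]  P^-=[0.3915 -0.0252; -0.0252 0.6282]  S=[0.5835 0.0128; 0.0128 0.9947]  K=[0.6676 -0.0654; 0.0613 0.6328]  nu=[2.2914, 5.6512]  x^+=[1.1274, 0.3626]  P^+=[0.1283 -0.0133; -0.0133 0.2267]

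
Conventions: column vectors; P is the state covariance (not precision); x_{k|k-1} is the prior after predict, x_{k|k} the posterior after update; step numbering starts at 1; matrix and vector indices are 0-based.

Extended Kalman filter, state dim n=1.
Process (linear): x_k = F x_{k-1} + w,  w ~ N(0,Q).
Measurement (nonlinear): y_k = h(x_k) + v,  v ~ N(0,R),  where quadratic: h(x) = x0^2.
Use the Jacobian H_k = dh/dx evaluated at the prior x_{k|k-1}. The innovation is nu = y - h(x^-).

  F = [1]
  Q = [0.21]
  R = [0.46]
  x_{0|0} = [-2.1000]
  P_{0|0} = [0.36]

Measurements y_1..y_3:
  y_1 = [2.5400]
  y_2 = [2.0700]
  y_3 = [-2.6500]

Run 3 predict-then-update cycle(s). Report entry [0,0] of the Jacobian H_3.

H_jac[0,0] = -2.9757

step 1: x^-=[-2.1000]  P^-=[0.5700]  H_jac=[-4.2000]  S=[10.5148]  K=[-0.2277]  nu=[-1.8700]  x^+=[-1.6742]  P^+=[0.0249]
step 2: x^-=[-1.6742]  P^-=[0.2349]  H_jac=[-3.3485]  S=[3.0942]  K=[-0.2542]  nu=[-0.7331]  x^+=[-1.4879]  P^+=[0.0349]
step 3: x^-=[-1.4879]  P^-=[0.2449]  H_jac=[-2.9757]  S=[2.6288]  K=[-0.2772]  nu=[-4.8637]  x^+=[-0.1394]  P^+=[0.0429]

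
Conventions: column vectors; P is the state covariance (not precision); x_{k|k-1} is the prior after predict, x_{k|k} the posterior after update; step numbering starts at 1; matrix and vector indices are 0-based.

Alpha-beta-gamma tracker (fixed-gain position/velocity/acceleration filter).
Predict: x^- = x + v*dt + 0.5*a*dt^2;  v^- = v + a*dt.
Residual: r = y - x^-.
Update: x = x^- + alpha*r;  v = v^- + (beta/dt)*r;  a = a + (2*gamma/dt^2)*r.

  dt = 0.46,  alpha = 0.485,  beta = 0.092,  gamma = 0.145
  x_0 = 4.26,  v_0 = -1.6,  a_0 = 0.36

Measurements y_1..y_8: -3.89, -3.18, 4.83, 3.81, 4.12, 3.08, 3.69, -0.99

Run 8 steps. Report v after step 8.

step 1: x_pred=3.5621  r=-7.4521  x^+=-0.0522  v^+=-2.9248  a^+=-9.8532
step 2: x_pred=-2.4401  r=-0.7399  x^+=-2.7989  v^+=-7.6053  a^+=-10.8673
step 3: x_pred=-7.4471  r=12.2771  x^+=-1.4927  v^+=-10.1488  a^+=5.9586
step 4: x_pred=-5.5307  r=9.3407  x^+=-1.0005  v^+=-5.5397  a^+=18.7602
step 5: x_pred=-1.5639  r=5.6839  x^+=1.1928  v^+=4.2268  a^+=26.5500
step 6: x_pred=5.9461  r=-2.8661  x^+=4.5561  v^+=15.8666  a^+=22.6220
step 7: x_pred=14.2481  r=-10.5581  x^+=9.1274  v^+=24.1611  a^+=8.1520
step 8: x_pred=21.1040  r=-22.0940  x^+=10.3884  v^+=23.4922  a^+=-22.1280

v_post = 23.4922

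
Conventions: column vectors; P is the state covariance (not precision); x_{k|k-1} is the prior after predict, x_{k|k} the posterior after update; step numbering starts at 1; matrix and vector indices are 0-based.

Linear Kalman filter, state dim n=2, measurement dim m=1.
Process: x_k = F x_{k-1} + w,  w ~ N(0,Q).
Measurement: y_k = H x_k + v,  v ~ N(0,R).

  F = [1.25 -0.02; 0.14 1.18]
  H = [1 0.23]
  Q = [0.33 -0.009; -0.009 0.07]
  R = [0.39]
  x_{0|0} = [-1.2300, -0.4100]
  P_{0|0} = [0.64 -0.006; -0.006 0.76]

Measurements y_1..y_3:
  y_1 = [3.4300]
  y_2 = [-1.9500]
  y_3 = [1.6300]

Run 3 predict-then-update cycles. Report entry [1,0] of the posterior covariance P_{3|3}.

step 1: x^-=[-1.5293, -0.6560]  P^-=[1.3306 0.0762; 0.0762 1.1388]  S=[1.8159]  K=[0.7424; 0.1862]  nu=[5.1102]  x^+=[2.2645, 0.2956]  P^+=[0.3297 -0.1748; -0.1748 1.0758]
step 2: x^-=[2.8247, 0.6658]  P^-=[0.8544 -0.2340; -0.2340 1.5167]  S=[1.2170]  K=[0.6578; 0.0943]  nu=[-4.9279]  x^+=[-0.4170, 0.2010]  P^+=[0.3278 -0.3096; -0.3096 1.5058]
step 3: x^-=[-0.5253, 0.1788]  P^-=[0.8582 -0.4429; -0.4429 2.0709]  S=[1.1540]  K=[0.6554; 0.0289]  nu=[2.1142]  x^+=[0.8603, 0.2400]  P^+=[0.3625 -0.4648; -0.4648 2.0699]

P_post[1,0] = -0.4648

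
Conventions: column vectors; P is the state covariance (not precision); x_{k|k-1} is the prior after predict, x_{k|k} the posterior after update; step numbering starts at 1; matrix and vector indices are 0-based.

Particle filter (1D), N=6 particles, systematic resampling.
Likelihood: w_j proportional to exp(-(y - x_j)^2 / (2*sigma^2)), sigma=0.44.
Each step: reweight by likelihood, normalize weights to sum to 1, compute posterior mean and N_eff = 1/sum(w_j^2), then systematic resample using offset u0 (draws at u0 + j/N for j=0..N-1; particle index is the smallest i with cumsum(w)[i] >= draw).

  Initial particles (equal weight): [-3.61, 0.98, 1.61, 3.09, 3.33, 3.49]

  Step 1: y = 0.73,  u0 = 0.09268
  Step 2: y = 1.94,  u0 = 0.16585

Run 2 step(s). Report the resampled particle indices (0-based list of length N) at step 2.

resampled_idx = [2, 4, 5, 5, 5, 5]

step 1: w=[0.0000, 0.8628, 0.1372, 0.0000, 0.0000, 0.0000]  mean=1.0664  Neff=1.3102  idx=[1, 1, 1, 1, 1, 2]
step 2: w=[0.0760, 0.0760, 0.0760, 0.0760, 0.0760, 0.6200]  mean=1.3706  Neff=2.4198  idx=[2, 4, 5, 5, 5, 5]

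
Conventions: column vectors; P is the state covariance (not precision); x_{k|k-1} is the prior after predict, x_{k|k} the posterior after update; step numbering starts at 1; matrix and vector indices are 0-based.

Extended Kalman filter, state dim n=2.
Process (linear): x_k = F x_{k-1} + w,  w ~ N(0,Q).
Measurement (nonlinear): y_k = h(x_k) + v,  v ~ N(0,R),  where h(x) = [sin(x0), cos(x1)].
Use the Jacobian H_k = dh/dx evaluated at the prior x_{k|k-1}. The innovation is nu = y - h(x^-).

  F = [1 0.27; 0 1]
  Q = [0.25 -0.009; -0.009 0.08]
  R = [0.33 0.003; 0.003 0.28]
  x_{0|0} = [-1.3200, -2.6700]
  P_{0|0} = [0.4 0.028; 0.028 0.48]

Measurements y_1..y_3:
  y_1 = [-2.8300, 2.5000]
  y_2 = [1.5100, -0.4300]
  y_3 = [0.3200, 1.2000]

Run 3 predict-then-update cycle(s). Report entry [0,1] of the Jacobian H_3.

H_jac[0,1] = 0.0000

step 1: x^-=[-2.0409, -2.6700]  P^-=[0.7001 0.1486; 0.1486 0.5600]  H_jac=[-0.4530 0.0000; 0.0000 0.4543]  S=[0.4737 -0.0276; -0.0276 0.3956]  K=[-0.6623 0.1245; -0.1051 0.6358]  nu=[-1.9385, 3.3908]  x^+=[-0.3349, -0.3104]  P^+=[0.4817 0.0723; 0.0723 0.3912]
step 2: x^-=[-0.4187, -0.3104]  P^-=[0.7993 0.1690; 0.1690 0.4712]  H_jac=[0.9136 0.0000; 0.0000 0.3054]  S=[0.9971 0.0501; 0.0501 0.3239]  K=[0.7300 0.0463; 0.1335 0.4235]  nu=[1.9166, -1.3822]  x^+=[0.9164, -0.6399]  P^+=[0.2638 0.0496; 0.0496 0.3896]
step 3: x^-=[0.7436, -0.6399]  P^-=[0.5690 0.1458; 0.1458 0.4696]  H_jac=[0.7360 0.0000; 0.0000 0.5971]  S=[0.6383 0.0671; 0.0671 0.4474]  K=[0.6459 0.0977; 0.1039 0.6111]  nu=[-0.3569, 0.3978]  x^+=[0.5519, -0.4338]  P^+=[0.2900 0.0491; 0.0491 0.2871]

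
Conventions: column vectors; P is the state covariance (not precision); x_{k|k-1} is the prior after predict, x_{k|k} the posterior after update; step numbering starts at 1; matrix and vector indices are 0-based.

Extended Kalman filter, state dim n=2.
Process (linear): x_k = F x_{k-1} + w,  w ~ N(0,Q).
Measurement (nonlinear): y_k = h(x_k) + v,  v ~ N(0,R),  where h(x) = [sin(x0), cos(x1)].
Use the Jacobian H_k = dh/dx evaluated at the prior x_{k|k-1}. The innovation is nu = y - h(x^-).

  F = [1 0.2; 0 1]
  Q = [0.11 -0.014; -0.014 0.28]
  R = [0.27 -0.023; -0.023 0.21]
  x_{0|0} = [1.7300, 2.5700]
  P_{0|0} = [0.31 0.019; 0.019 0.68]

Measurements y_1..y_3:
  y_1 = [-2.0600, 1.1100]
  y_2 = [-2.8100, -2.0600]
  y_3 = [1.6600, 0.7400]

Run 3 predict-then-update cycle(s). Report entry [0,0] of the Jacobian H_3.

step 1: x^-=[2.2440, 2.5700]  P^-=[0.4548 0.1410; 0.1410 0.9600]  H_jac=[-0.6235 0.0000; 0.0000 -0.5410]  S=[0.4468 0.0246; 0.0246 0.4909]  K=[-0.6278 -0.1240; -0.1390 -1.0509]  nu=[-2.8418, 1.9510]  x^+=[3.7864, 0.9147]  P^+=[0.2673 0.0214; 0.0214 0.4020]
step 2: x^-=[3.9693, 0.9147]  P^-=[0.4020 0.0878; 0.0878 0.6820]  H_jac=[-0.6766 0.0000; 0.0000 -0.7924]  S=[0.4540 0.0241; 0.0241 0.6382]  K=[-0.5944 -0.0866; -0.0861 -0.8435]  nu=[-2.0736, -2.6700]  x^+=[5.4332, 3.3455]  P^+=[0.2343 0.0057; 0.0057 0.2210]
step 3: x^-=[6.1023, 3.3455]  P^-=[0.3554 0.0359; 0.0359 0.5010]  H_jac=[0.9837 0.0000; 0.0000 0.2025]  S=[0.6139 -0.0158; -0.0158 0.2306]  K=[0.5713 0.0708; 0.0690 0.4449]  nu=[1.8399, 1.7193]  x^+=[7.2752, 4.2374]  P^+=[0.1552 0.0085; 0.0085 0.4535]

H_jac[0,0] = 0.9837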